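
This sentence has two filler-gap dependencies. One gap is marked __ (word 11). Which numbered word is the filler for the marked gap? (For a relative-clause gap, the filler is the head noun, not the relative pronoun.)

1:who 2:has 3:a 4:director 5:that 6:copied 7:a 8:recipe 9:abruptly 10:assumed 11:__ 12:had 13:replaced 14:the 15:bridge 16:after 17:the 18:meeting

The marked gap is the subject of "replaced".
Its filler is the fronted wh-phrase "who", at word 1.
(The other dependency links word 4 to a gap after word 5.)

1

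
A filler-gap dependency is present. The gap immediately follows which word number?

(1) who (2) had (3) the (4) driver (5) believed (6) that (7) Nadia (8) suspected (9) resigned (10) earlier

8

The displaced element is "who" (word 1).
It is linked across 2 clause boundaries (that → Ø).
It functions as the subject of "resigned", so the gap sits immediately after word 8 ("suspected").
Base order: The driver had believed that Nadia suspected who resigned earlier.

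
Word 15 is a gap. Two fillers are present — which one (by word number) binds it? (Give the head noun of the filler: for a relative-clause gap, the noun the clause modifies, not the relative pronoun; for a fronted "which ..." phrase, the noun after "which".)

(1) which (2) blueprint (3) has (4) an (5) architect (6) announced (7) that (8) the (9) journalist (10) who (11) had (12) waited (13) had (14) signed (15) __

The marked gap is the direct object of "signed".
Its filler is the fronted wh-phrase "which blueprint", at word 2.
(The other dependency links word 9 to a gap after word 10.)

2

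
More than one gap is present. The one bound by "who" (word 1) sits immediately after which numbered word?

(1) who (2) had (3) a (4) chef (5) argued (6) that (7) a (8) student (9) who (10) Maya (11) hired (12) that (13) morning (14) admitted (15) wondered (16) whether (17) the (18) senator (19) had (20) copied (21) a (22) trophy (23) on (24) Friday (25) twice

The displaced element is "who" (word 1).
It is linked across 2 clause boundaries (that → Ø).
It functions as the subject of "wondered", so the gap sits immediately after word 14 ("admitted").
Base order: A chef had argued that a student who Maya hired that morning admitted that who wondered whether the senator had copied a trophy on Friday twice.

14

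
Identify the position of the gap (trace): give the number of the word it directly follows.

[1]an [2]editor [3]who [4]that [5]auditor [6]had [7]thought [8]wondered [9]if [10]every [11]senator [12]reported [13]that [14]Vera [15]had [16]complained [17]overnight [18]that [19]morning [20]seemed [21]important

The displaced element is "an editor" (word 2).
It is linked across 1 clause boundary (Ø).
It functions as the subject of "wondered", so the gap sits immediately after word 7 ("thought").
Base order: That auditor had thought that an editor wondered if every senator reported that Vera had complained overnight that morning.

7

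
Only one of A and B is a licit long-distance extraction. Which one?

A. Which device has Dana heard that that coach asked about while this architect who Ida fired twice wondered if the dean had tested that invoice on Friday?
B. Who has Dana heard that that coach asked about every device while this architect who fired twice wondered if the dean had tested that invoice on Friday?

In B, the wh-phrase is extracted from inside an adjunct island (introduced by "while"), which blocks movement.
In A, the extraction path crosses only that-complement boundaries, which are transparent.
So A is grammatical.

A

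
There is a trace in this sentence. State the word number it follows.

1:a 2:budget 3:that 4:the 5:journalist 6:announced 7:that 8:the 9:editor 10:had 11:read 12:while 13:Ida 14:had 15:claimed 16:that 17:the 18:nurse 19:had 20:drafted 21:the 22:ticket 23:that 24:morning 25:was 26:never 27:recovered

11

The displaced element is "a budget" (word 2).
It is linked across 1 clause boundary (that).
It functions as the direct object of "read", so the gap sits immediately after word 11 ("read").
Base order: The journalist announced that the editor had read a budget while Ida had claimed that the nurse had drafted the ticket that morning.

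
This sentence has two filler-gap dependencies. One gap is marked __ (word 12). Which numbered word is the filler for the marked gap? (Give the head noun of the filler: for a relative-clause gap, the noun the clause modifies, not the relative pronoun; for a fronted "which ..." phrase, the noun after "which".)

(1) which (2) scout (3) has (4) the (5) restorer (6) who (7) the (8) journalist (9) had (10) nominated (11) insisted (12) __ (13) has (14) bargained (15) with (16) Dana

The marked gap is the subject of "bargained".
Its filler is the fronted wh-phrase "which scout", at word 2.
(The other dependency links word 5 to a gap after word 10.)

2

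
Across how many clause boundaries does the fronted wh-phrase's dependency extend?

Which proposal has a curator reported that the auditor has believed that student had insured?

"which proposal" is extracted from the object of "insured".
Boundaries crossed, outermost first: [that], [Ø] — 2 in total.

2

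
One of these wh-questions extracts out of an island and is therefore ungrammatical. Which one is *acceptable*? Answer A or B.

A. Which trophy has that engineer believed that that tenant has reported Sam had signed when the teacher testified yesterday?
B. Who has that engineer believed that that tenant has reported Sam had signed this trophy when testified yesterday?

A

In B, the wh-phrase is extracted from inside an adjunct island (introduced by "when"), which blocks movement.
In A, the extraction path crosses only that-complement boundaries, which are transparent.
So A is grammatical.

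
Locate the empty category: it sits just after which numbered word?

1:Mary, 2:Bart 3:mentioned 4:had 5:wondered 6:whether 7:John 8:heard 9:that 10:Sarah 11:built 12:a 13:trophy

3

The displaced element is "Mary" (word 1).
It is linked across 1 clause boundary (Ø).
It functions as the subject of "wondered", so the gap sits immediately after word 3 ("mentioned").
Base order: Bart mentioned that Mary had wondered whether John heard that Sarah built a trophy.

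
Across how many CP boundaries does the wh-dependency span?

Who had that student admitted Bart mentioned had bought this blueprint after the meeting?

2

"who" is extracted from the subject of "bought".
Boundaries crossed, outermost first: [Ø], [Ø] — 2 in total.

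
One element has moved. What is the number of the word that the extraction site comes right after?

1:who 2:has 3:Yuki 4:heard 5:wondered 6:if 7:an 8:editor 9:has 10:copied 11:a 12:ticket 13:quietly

4

The displaced element is "who" (word 1).
It is linked across 1 clause boundary (Ø).
It functions as the subject of "wondered", so the gap sits immediately after word 4 ("heard").
Base order: Yuki has heard who wondered if an editor has copied a ticket quietly.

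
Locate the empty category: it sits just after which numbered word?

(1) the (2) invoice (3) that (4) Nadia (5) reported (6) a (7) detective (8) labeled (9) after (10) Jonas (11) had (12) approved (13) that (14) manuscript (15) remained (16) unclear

The displaced element is "the invoice" (word 2).
It is linked across 1 clause boundary (Ø).
It functions as the direct object of "labeled", so the gap sits immediately after word 8 ("labeled").
Base order: Nadia reported a detective labeled the invoice after Jonas had approved that manuscript.

8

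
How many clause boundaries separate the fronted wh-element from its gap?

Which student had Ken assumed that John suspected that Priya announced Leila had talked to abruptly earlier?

"which student" is extracted from the PP object of "talked".
Boundaries crossed, outermost first: [that], [that], [Ø] — 3 in total.

3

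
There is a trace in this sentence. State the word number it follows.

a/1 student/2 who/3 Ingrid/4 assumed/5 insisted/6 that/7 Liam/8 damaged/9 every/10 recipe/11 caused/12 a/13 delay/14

The displaced element is "a student" (word 2).
It is linked across 1 clause boundary (Ø).
It functions as the subject of "insisted", so the gap sits immediately after word 5 ("assumed").
Base order: Ingrid assumed that a student insisted that Liam damaged every recipe.

5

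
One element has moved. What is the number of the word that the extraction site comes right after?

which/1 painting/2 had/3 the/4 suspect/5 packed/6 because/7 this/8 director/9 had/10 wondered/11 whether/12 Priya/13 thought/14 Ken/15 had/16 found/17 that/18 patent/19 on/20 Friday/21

The displaced element is "which painting" (word 2).
It functions as the direct object of "packed", so the gap sits immediately after word 6 ("packed").
Base order: The suspect had packed which painting because this director had wondered whether Priya thought Ken had found that patent on Friday.

6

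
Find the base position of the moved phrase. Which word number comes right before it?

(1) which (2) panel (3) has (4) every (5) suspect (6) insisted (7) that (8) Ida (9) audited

The displaced element is "which panel" (word 2).
It is linked across 1 clause boundary (that).
It functions as the direct object of "audited", so the gap sits immediately after word 9 ("audited").
Base order: Every suspect has insisted that Ida audited which panel.

9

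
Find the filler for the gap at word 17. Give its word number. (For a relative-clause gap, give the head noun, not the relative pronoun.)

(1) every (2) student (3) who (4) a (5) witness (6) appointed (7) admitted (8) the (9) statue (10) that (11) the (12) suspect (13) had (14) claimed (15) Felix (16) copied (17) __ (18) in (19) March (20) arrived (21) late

The gap at 17 is the object of "copied", inside a relative clause.
The relative pronoun is "that" (word 10); it is bound by the head noun immediately before it.
Its filler is the head noun "statue", at word 9.

9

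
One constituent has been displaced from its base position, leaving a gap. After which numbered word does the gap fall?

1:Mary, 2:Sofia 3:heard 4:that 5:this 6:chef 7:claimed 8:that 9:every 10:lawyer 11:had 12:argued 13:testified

12

The displaced element is "Mary" (word 1).
It is linked across 3 clause boundaries (that → that → Ø).
It functions as the subject of "testified", so the gap sits immediately after word 12 ("argued").
Base order: Sofia heard that this chef claimed that every lawyer had argued that Mary testified.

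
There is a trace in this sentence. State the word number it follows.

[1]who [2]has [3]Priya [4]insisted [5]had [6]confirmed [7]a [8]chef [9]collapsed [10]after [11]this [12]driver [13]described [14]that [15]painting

The displaced element is "who" (word 1).
It is linked across 1 clause boundary (Ø).
It functions as the subject of "confirmed", so the gap sits immediately after word 4 ("insisted").
Base order: Priya has insisted who had confirmed a chef collapsed after this driver described that painting.

4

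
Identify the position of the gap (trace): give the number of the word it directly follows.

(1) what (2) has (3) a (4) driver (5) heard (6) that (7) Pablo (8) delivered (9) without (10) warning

8

The displaced element is "what" (word 1).
It is linked across 1 clause boundary (that).
It functions as the direct object of "delivered", so the gap sits immediately after word 8 ("delivered").
Base order: A driver has heard that Pablo delivered what without warning.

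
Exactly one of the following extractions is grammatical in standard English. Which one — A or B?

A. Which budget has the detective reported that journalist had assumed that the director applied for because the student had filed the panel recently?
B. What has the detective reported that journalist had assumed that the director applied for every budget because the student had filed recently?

A

In B, the wh-phrase is extracted from inside an adjunct island (introduced by "because"), which blocks movement.
In A, the extraction path crosses only that-complement boundaries, which are transparent.
So A is grammatical.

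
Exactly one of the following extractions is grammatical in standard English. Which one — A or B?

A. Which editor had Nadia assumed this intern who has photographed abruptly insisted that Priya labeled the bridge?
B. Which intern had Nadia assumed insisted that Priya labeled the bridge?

In A, the wh-phrase is extracted from inside a complex-NP island (relative clause) (introduced by "who"), which blocks movement.
In B, the extraction path crosses only that-complement boundaries, which are transparent.
So B is grammatical.

B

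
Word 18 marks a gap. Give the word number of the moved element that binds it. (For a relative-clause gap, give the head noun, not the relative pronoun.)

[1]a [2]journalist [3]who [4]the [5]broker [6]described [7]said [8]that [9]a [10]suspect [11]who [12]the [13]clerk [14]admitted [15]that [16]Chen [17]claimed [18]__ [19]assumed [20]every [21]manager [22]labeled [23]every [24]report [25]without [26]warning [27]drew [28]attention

The gap at 18 is the subject of "assumed", inside a relative clause.
The relative pronoun is "who" (word 11); it is bound by the head noun immediately before it.
Its filler is the head noun "suspect", at word 10.

10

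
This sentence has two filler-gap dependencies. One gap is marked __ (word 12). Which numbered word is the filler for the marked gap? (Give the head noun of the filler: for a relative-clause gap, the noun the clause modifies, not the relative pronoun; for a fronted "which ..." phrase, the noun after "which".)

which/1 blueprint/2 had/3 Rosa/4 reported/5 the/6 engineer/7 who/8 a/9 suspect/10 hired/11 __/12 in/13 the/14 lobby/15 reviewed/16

7

The marked gap is inside the relative clause, the direct object of "hired".
Its filler is the head noun "engineer" (via "who"), at word 7.
(The other dependency links word 2 to a gap after word 16.)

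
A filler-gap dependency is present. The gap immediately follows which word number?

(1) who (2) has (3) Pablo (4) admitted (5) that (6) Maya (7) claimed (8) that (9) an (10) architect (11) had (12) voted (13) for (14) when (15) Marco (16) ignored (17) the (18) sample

The displaced element is "who" (word 1).
It is linked across 2 clause boundaries (that → that).
It functions as the object of the preposition "for" of "voted", so the gap sits immediately after word 13 ("for").
Base order: Pablo has admitted that Maya claimed that an architect had voted for who when Marco ignored the sample.

13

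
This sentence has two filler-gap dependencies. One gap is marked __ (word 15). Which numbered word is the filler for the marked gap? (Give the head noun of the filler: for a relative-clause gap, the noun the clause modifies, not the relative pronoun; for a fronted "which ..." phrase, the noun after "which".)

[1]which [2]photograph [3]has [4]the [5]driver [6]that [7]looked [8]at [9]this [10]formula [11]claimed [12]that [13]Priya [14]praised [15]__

The marked gap is the direct object of "praised".
Its filler is the fronted wh-phrase "which photograph", at word 2.
(The other dependency links word 5 to a gap after word 6.)

2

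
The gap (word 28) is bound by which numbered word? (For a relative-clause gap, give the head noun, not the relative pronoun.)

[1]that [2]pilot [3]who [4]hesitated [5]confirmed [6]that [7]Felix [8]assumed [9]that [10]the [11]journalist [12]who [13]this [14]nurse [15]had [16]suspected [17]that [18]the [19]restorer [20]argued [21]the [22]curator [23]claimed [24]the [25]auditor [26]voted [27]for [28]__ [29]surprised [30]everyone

11

The gap at 28 is the prepositional object of "voted", inside a relative clause.
The relative pronoun is "who" (word 12); it is bound by the head noun immediately before it.
Its filler is the head noun "journalist", at word 11.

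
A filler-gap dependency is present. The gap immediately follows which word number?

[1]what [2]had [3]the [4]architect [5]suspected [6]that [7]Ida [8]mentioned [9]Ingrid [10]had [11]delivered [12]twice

11

The displaced element is "what" (word 1).
It is linked across 2 clause boundaries (that → Ø).
It functions as the direct object of "delivered", so the gap sits immediately after word 11 ("delivered").
Base order: The architect had suspected that Ida mentioned Ingrid had delivered what twice.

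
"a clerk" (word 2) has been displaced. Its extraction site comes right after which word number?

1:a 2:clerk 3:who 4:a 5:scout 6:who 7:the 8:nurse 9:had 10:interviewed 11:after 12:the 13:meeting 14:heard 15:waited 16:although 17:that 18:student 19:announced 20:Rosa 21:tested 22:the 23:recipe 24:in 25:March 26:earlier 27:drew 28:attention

14

The displaced element is "a clerk" (word 2).
It is linked across 1 clause boundary (Ø).
It functions as the subject of "waited", so the gap sits immediately after word 14 ("heard").
Base order: A scout who the nurse had interviewed after the meeting heard that a clerk waited although that student announced Rosa tested the recipe in March earlier.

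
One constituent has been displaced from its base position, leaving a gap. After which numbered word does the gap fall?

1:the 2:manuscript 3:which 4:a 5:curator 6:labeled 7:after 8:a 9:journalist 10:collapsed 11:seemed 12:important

6

The displaced element is "the manuscript" (word 2).
It functions as the direct object of "labeled", so the gap sits immediately after word 6 ("labeled").
Base order: A curator labeled the manuscript after a journalist collapsed.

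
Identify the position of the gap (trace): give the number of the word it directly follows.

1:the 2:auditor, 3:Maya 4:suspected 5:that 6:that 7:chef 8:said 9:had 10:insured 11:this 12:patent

8

The displaced element is "the auditor" (word 2).
It is linked across 2 clause boundaries (that → Ø).
It functions as the subject of "insured", so the gap sits immediately after word 8 ("said").
Base order: Maya suspected that that chef said that the auditor had insured this patent.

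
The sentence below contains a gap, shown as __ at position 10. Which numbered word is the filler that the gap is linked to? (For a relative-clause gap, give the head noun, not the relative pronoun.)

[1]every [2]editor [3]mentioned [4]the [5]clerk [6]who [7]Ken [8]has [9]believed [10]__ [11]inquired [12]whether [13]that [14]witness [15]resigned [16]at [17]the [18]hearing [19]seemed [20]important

The gap at 10 is the subject of "inquired", inside a relative clause.
The relative pronoun is "who" (word 6); it is bound by the head noun immediately before it.
Its filler is the head noun "clerk", at word 5.

5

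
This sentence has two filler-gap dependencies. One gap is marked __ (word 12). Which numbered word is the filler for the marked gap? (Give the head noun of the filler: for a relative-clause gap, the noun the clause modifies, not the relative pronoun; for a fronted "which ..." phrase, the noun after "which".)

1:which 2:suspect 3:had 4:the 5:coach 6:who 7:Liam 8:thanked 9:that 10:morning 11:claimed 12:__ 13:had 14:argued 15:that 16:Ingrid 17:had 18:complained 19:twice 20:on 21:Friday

The marked gap is the subject of "argued".
Its filler is the fronted wh-phrase "which suspect", at word 2.
(The other dependency links word 5 to a gap after word 8.)

2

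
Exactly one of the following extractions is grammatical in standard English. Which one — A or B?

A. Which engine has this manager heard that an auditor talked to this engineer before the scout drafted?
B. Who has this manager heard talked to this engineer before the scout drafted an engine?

In A, the wh-phrase is extracted from inside an adjunct island (introduced by "before"), which blocks movement.
In B, the extraction path crosses only that-complement boundaries, which are transparent.
So B is grammatical.

B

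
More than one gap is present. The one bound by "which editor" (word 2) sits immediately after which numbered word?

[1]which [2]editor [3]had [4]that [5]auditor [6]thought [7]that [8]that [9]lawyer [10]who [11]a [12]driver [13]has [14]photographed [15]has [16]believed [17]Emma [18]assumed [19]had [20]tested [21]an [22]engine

18

The displaced element is "which editor" (word 2).
It is linked across 3 clause boundaries (that → Ø → Ø).
It functions as the subject of "tested", so the gap sits immediately after word 18 ("assumed").
Base order: That auditor had thought that that lawyer who a driver has photographed has believed Emma assumed that which editor had tested an engine.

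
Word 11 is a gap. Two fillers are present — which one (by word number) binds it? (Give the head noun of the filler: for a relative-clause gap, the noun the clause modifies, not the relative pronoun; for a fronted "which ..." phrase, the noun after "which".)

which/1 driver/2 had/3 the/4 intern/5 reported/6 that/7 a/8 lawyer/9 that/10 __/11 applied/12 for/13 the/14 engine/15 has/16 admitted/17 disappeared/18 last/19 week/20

9

The marked gap is inside the relative clause, the subject of "applied".
Its filler is the head noun "lawyer" (via "that"), at word 9.
(The other dependency links word 2 to a gap after word 17.)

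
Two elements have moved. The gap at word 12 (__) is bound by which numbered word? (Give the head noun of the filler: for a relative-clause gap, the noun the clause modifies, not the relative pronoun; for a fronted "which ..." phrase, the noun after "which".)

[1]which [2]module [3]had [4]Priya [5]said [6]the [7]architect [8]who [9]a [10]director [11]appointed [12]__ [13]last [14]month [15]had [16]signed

7

The marked gap is inside the relative clause, the direct object of "appointed".
Its filler is the head noun "architect" (via "who"), at word 7.
(The other dependency links word 2 to a gap after word 16.)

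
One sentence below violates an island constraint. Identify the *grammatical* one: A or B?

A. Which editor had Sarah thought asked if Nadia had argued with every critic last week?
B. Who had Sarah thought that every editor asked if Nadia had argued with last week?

In B, the wh-phrase is extracted from inside a wh-island (introduced by "if"), which blocks movement.
In A, the extraction path crosses only that-complement boundaries, which are transparent.
So A is grammatical.

A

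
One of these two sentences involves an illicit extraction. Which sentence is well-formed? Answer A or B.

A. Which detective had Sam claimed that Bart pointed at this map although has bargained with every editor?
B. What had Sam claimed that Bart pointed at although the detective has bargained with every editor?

B

In A, the wh-phrase is extracted from inside an adjunct island (introduced by "although"), which blocks movement.
In B, the extraction path crosses only that-complement boundaries, which are transparent.
So B is grammatical.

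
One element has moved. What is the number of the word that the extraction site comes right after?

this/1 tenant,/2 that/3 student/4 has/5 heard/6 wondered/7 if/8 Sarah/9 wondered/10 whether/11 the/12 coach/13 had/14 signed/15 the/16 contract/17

6

The displaced element is "this tenant" (word 2).
It is linked across 1 clause boundary (Ø).
It functions as the subject of "wondered", so the gap sits immediately after word 6 ("heard").
Base order: That student has heard that this tenant wondered if Sarah wondered whether the coach had signed the contract.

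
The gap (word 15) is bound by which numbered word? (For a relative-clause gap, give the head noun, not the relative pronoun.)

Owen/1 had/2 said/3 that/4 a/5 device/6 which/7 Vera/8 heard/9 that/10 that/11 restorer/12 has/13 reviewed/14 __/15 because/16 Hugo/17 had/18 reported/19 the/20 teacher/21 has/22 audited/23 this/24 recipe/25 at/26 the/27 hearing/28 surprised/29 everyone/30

The gap at 15 is the object of "reviewed", inside a relative clause.
The relative pronoun is "which" (word 7); it is bound by the head noun immediately before it.
Its filler is the head noun "device", at word 6.

6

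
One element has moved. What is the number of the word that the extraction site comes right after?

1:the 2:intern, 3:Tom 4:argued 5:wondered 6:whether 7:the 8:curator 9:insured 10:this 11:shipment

4

The displaced element is "the intern" (word 2).
It is linked across 1 clause boundary (Ø).
It functions as the subject of "wondered", so the gap sits immediately after word 4 ("argued").
Base order: Tom argued that the intern wondered whether the curator insured this shipment.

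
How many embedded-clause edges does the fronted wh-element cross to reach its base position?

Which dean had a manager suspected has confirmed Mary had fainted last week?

"which dean" is extracted from the subject of "confirmed".
Boundaries crossed, outermost first: [Ø] — 1 in total.

1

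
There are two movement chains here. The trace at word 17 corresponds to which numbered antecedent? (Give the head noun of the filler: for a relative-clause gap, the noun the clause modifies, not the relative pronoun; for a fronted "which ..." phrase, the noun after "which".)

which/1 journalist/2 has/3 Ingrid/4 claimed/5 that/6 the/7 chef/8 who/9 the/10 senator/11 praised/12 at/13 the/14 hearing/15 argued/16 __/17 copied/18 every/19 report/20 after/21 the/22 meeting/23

2

The marked gap is the subject of "copied".
Its filler is the fronted wh-phrase "which journalist", at word 2.
(The other dependency links word 8 to a gap after word 12.)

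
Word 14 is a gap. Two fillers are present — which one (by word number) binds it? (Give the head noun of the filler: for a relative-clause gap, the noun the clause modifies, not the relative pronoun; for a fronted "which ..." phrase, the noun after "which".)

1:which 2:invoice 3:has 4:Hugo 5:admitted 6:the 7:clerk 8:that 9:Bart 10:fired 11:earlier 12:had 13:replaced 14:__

2

The marked gap is the direct object of "replaced".
Its filler is the fronted wh-phrase "which invoice", at word 2.
(The other dependency links word 7 to a gap after word 10.)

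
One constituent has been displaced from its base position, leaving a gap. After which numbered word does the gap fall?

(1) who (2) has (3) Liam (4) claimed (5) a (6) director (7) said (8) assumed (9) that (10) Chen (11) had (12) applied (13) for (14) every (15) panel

7

The displaced element is "who" (word 1).
It is linked across 2 clause boundaries (Ø → Ø).
It functions as the subject of "assumed", so the gap sits immediately after word 7 ("said").
Base order: Liam has claimed a director said that who assumed that Chen had applied for every panel.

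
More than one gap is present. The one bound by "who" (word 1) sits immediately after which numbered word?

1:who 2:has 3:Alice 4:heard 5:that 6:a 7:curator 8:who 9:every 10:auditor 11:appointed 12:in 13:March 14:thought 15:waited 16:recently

The displaced element is "who" (word 1).
It is linked across 2 clause boundaries (that → Ø).
It functions as the subject of "waited", so the gap sits immediately after word 14 ("thought").
Base order: Alice has heard that a curator who every auditor appointed in March thought who waited recently.

14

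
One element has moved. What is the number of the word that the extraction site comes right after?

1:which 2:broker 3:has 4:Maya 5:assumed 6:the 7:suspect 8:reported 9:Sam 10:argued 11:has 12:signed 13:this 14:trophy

10

The displaced element is "which broker" (word 2).
It is linked across 3 clause boundaries (Ø → Ø → Ø).
It functions as the subject of "signed", so the gap sits immediately after word 10 ("argued").
Base order: Maya has assumed the suspect reported Sam argued that which broker has signed this trophy.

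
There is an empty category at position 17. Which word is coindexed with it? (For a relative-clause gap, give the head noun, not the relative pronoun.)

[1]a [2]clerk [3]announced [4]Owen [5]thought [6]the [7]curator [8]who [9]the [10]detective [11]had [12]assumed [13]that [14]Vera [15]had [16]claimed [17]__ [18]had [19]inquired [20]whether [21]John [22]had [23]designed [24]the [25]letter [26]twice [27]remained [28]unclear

7

The gap at 17 is the subject of "inquired", inside a relative clause.
The relative pronoun is "who" (word 8); it is bound by the head noun immediately before it.
Its filler is the head noun "curator", at word 7.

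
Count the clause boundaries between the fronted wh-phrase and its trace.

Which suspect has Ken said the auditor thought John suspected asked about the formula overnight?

3

"which suspect" is extracted from the subject of "asked".
Boundaries crossed, outermost first: [Ø], [Ø], [Ø] — 3 in total.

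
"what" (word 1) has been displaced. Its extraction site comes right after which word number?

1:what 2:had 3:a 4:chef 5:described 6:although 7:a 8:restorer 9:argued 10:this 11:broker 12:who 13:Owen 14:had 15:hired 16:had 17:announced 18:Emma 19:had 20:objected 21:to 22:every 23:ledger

The displaced element is "what" (word 1).
It functions as the direct object of "described", so the gap sits immediately after word 5 ("described").
Base order: A chef had described what although a restorer argued this broker who Owen had hired had announced Emma had objected to every ledger.

5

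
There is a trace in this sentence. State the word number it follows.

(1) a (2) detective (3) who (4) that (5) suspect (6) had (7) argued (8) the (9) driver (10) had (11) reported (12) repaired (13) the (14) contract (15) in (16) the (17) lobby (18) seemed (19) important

The displaced element is "a detective" (word 2).
It is linked across 2 clause boundaries (Ø → Ø).
It functions as the subject of "repaired", so the gap sits immediately after word 11 ("reported").
Base order: That suspect had argued the driver had reported that a detective repaired the contract in the lobby.

11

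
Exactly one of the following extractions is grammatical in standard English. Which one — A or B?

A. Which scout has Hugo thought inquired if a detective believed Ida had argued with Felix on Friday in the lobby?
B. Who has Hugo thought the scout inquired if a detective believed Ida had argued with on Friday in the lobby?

A

In B, the wh-phrase is extracted from inside a wh-island (introduced by "if"), which blocks movement.
In A, the extraction path crosses only that-complement boundaries, which are transparent.
So A is grammatical.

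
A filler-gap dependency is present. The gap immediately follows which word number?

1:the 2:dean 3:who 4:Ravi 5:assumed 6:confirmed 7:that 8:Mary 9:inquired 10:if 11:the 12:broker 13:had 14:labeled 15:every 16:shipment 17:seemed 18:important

The displaced element is "the dean" (word 2).
It is linked across 1 clause boundary (Ø).
It functions as the subject of "confirmed", so the gap sits immediately after word 5 ("assumed").
Base order: Ravi assumed that the dean confirmed that Mary inquired if the broker had labeled every shipment.

5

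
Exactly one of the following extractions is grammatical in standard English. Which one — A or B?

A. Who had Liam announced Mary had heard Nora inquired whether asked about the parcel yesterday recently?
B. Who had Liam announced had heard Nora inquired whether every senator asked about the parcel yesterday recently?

B

In A, the wh-phrase is extracted from inside a wh-island (introduced by "whether"), which blocks movement.
In B, the extraction path crosses only that-complement boundaries, which are transparent.
So B is grammatical.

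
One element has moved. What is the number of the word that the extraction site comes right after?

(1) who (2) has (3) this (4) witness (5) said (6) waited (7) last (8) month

5

The displaced element is "who" (word 1).
It is linked across 1 clause boundary (Ø).
It functions as the subject of "waited", so the gap sits immediately after word 5 ("said").
Base order: This witness has said that who waited last month.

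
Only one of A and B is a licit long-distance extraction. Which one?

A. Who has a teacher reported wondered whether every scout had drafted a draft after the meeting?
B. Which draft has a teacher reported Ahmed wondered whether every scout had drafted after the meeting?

A

In B, the wh-phrase is extracted from inside a wh-island (introduced by "whether"), which blocks movement.
In A, the extraction path crosses only that-complement boundaries, which are transparent.
So A is grammatical.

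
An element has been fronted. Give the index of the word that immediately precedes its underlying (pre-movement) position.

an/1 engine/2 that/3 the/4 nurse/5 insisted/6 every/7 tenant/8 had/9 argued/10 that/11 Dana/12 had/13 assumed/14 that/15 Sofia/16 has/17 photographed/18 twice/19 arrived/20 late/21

18

The displaced element is "an engine" (word 2).
It is linked across 3 clause boundaries (Ø → that → that).
It functions as the direct object of "photographed", so the gap sits immediately after word 18 ("photographed").
Base order: The nurse insisted every tenant had argued that Dana had assumed that Sofia has photographed an engine twice.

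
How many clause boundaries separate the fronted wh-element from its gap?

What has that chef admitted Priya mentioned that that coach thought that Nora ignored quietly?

3

"what" is extracted from the object of "ignored".
Boundaries crossed, outermost first: [Ø], [that], [that] — 3 in total.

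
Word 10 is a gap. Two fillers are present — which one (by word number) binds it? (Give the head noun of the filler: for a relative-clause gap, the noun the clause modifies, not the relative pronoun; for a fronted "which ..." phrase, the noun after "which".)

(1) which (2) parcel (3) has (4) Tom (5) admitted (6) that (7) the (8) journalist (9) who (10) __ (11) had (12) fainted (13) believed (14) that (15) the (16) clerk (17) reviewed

8

The marked gap is inside the relative clause, the subject of "fainted".
Its filler is the head noun "journalist" (via "who"), at word 8.
(The other dependency links word 2 to a gap after word 17.)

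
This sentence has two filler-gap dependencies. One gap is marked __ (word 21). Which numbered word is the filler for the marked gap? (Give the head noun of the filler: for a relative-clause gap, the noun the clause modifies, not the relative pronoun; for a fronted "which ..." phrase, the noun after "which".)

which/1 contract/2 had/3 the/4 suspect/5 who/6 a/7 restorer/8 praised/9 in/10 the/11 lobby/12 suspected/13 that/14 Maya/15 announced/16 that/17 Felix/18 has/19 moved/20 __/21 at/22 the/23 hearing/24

2

The marked gap is the direct object of "moved".
Its filler is the fronted wh-phrase "which contract", at word 2.
(The other dependency links word 5 to a gap after word 9.)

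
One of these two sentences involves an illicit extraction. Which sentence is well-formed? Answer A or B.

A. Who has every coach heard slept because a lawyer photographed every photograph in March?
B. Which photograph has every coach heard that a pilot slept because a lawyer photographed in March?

In B, the wh-phrase is extracted from inside an adjunct island (introduced by "because"), which blocks movement.
In A, the extraction path crosses only that-complement boundaries, which are transparent.
So A is grammatical.

A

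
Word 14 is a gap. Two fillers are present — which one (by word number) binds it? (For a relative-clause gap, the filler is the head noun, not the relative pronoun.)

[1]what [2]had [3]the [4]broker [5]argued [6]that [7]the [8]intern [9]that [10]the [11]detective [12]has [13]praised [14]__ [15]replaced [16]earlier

8

The marked gap is inside the relative clause, the direct object of "praised".
Its filler is the head noun "intern" (via "that"), at word 8.
(The other dependency links word 1 to a gap after word 15.)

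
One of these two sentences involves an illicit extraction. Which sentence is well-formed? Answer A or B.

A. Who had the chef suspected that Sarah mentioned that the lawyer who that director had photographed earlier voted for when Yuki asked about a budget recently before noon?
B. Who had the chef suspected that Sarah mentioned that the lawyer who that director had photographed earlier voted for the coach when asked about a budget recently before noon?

In B, the wh-phrase is extracted from inside an adjunct island (introduced by "when"), which blocks movement.
In A, the extraction path crosses only that-complement boundaries, which are transparent.
So A is grammatical.

A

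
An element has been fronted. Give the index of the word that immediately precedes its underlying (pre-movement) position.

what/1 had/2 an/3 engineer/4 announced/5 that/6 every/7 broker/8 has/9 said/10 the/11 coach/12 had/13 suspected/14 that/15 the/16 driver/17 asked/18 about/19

19

The displaced element is "what" (word 1).
It is linked across 3 clause boundaries (that → Ø → that).
It functions as the object of the preposition "about" of "asked", so the gap sits immediately after word 19 ("about").
Base order: An engineer had announced that every broker has said the coach had suspected that the driver asked about what.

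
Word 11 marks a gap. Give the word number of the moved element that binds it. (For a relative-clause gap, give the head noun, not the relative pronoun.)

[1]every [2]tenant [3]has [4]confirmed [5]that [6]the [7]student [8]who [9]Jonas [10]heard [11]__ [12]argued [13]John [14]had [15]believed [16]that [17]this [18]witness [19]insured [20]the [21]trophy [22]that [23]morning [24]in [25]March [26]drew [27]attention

7

The gap at 11 is the subject of "argued", inside a relative clause.
The relative pronoun is "who" (word 8); it is bound by the head noun immediately before it.
Its filler is the head noun "student", at word 7.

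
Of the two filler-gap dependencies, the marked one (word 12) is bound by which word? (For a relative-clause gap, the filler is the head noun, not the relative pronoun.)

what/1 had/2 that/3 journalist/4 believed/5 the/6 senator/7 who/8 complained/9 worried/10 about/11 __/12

The marked gap is the object of the preposition "about" of "worried".
Its filler is the fronted wh-phrase "what", at word 1.
(The other dependency links word 7 to a gap after word 8.)

1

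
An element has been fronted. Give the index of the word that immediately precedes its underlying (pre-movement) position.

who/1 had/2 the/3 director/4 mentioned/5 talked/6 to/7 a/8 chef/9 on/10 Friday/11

The displaced element is "who" (word 1).
It is linked across 1 clause boundary (Ø).
It functions as the subject of "talked", so the gap sits immediately after word 5 ("mentioned").
Base order: The director had mentioned who talked to a chef on Friday.

5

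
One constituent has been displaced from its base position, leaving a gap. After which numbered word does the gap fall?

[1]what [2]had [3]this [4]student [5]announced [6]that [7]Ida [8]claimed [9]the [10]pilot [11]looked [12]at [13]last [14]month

The displaced element is "what" (word 1).
It is linked across 2 clause boundaries (that → Ø).
It functions as the object of the preposition "at" of "looked", so the gap sits immediately after word 12 ("at").
Base order: This student had announced that Ida claimed the pilot looked at what last month.

12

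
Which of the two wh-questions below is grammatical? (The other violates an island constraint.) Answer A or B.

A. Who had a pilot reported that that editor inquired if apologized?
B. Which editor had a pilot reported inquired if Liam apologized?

In A, the wh-phrase is extracted from inside a wh-island (introduced by "if"), which blocks movement.
In B, the extraction path crosses only that-complement boundaries, which are transparent.
So B is grammatical.

B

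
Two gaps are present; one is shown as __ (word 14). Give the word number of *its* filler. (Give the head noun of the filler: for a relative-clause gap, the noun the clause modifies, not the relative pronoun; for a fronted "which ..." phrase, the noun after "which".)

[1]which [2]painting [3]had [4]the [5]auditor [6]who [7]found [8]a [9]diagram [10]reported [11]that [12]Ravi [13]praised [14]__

The marked gap is the direct object of "praised".
Its filler is the fronted wh-phrase "which painting", at word 2.
(The other dependency links word 5 to a gap after word 6.)

2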